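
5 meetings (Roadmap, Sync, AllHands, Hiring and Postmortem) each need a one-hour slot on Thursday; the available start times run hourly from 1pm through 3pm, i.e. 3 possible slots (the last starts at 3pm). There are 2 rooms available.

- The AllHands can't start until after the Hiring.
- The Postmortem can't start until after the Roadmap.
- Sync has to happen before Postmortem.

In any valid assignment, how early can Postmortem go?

Precedence pushes Postmortem to at least 2pm.
Postmortem at 2pm is achievable: Hiring in 2pm, Postmortem in 2pm, AllHands in 3pm, Roadmap in 1pm, Sync in 1pm.

2pm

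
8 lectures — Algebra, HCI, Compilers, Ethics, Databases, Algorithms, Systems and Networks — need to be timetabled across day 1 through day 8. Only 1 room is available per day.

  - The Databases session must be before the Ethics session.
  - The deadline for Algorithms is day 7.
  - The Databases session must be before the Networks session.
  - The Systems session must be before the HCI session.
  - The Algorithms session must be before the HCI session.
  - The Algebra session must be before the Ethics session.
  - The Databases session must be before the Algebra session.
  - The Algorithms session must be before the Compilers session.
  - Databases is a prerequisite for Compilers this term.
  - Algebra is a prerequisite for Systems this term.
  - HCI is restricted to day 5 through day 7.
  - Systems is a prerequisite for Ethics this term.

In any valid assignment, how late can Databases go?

Downstream work caps Databases at day 4.
Databases at day 2 is achievable: HCI in day 5, Algebra in day 3, Ethics in day 6, Systems in day 4, Algorithms in day 1, Databases in day 2, Compilers in day 7, Networks in day 8.
Nothing later works — the capacity limit rule out every day after day 2.

day 2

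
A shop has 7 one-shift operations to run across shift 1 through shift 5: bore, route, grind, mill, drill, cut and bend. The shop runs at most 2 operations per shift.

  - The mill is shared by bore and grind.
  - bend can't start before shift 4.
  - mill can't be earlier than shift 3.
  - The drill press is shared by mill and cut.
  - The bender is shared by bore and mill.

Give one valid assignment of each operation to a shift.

bore in shift 1, mill in shift 3, bend in shift 4, drill in shift 2, cut in shift 4, route in shift 1, grind in shift 2

Checking: bore(shift 1) != mill(shift 3); mill(shift 3) != cut(shift 4); bore(shift 1) != grind(shift 2); mill=shift 3 in [shift 3,shift 5]; bend=shift 4 in [shift 4,shift 5]; max 2 per shift (cap 2).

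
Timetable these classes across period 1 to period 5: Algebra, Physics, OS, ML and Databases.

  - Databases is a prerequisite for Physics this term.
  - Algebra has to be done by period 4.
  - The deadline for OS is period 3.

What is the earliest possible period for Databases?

Downstream work caps Databases at period 4.
Databases at period 1 is achievable: ML=period 1; OS=period 1; Algebra=period 1; Databases=period 1; Physics=period 2.

period 1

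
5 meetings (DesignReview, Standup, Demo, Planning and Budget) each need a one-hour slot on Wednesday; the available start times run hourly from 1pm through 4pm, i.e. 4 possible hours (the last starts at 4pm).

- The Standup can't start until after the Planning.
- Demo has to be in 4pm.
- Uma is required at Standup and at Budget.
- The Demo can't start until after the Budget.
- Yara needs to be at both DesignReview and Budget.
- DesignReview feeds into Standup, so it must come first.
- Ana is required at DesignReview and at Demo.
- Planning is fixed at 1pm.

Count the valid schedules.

Splitting on DesignReview: it can be 1pm (4), 2pm (3), 3pm (2). Listing each branch's schedules as (Standup, Demo, Planning, Budget):
DesignReview=1pm: (2pm,4pm,1pm,3pm) (3pm,4pm,1pm,2pm) (4pm,4pm,1pm,2pm) (4pm,4pm,1pm,3pm) — 4.
DesignReview=2pm: (3pm,4pm,1pm,1pm) (4pm,4pm,1pm,1pm) (4pm,4pm,1pm,3pm) — 3.
DesignReview=3pm: (4pm,4pm,1pm,1pm) (4pm,4pm,1pm,2pm) — 2.
Summing: 4 + 3 + 2 = 9.

9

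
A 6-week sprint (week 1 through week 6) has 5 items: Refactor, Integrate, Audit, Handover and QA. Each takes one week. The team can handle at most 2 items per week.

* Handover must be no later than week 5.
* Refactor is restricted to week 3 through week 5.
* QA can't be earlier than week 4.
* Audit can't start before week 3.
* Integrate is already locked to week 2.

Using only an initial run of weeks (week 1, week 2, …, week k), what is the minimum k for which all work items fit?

With at most 2 per week and 5 work items, at least 3 weeks are needed.
QA can't be placed before week 4, so the schedule must run through at least week 4.
4 works (last occupied week: week 4): for example Integrate -> week 2; Refactor -> week 3; Handover -> week 1; Audit -> week 3; QA -> week 4.

4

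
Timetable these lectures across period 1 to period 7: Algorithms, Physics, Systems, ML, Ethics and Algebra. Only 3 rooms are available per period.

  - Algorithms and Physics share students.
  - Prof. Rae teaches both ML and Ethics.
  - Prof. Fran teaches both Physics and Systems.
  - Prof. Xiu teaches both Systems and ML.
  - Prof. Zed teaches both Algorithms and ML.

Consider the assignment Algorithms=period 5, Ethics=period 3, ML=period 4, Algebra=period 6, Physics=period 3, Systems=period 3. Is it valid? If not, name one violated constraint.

No. Prof. Fran teaches both Physics and Systems is not satisfied.

Prof. Fran teaches both Physics and Systems — violated.
Algorithms and Physics share students — holds.
Prof. Xiu teaches both Systems and ML — holds.
Prof. Rae teaches both ML and Ethics — holds.
Only 3 rooms are available per period — holds.
Prof. Zed teaches both Algorithms and ML — holds.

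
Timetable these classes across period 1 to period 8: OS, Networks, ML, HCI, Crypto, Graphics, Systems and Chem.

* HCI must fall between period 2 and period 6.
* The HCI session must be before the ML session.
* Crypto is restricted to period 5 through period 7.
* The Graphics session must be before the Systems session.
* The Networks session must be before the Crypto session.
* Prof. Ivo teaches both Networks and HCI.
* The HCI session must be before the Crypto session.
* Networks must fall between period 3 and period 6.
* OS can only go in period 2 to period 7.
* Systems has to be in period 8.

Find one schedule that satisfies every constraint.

Networks -> period 3; Crypto -> period 5; OS -> period 2; Graphics -> period 1; Systems -> period 8; HCI -> period 2; Chem -> period 1; ML -> period 3

Checking: Graphics(period 1) before Systems(period 8); HCI(period 2) before Crypto(period 5); Networks(period 3) before Crypto(period 5); HCI(period 2) before ML(period 3); Networks(period 3) != HCI(period 2); Crypto=period 5 in [period 5,period 7]; HCI=period 2 in [period 2,period 6]; OS=period 2 in [period 2,period 7]; Systems=period 8 in [period 8,period 8]; Networks=period 3 in [period 3,period 6].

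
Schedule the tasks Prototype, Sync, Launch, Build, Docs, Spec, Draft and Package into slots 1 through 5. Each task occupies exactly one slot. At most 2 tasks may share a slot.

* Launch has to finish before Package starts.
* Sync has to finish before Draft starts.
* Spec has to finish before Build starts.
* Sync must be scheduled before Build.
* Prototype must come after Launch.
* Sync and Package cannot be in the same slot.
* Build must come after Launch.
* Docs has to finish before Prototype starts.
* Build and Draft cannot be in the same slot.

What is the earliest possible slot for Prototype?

2

Precedence pushes Prototype to at least 2.
Prototype at 2 is achievable: Sync -> 2, Draft -> 3, Prototype -> 2, Launch -> 1, Build -> 4, Spec -> 3, Docs -> 1, Package -> 4.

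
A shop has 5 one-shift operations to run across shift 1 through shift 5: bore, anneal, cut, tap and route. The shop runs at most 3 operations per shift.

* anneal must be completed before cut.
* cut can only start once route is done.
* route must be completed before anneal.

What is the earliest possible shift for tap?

shift 1

tap at shift 1 is achievable: tap=shift 1, bore=shift 1, cut=shift 3, anneal=shift 2, route=shift 1.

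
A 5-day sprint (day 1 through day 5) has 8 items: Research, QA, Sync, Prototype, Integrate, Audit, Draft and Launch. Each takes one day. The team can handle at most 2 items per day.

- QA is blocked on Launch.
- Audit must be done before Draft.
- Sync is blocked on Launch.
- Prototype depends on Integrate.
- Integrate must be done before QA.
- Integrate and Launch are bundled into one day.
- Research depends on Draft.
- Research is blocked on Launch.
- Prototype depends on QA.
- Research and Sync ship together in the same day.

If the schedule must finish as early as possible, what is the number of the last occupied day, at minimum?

4

The precedence chain requires at least 3 distinct days.
With at most 2 per day and 8 work items, at least 4 days are needed.
4 works (last occupied day: day 4): for example QA in day 2; Launch in day 1; Research in day 4; Prototype in day 3; Draft in day 3; Integrate in day 1; Audit in day 2; Sync in day 4.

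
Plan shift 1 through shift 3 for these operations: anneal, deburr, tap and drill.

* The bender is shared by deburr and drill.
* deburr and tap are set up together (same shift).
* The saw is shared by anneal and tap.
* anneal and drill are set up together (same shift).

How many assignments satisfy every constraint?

6

Splitting on anneal: it can be shift 1 (2), shift 2 (2), shift 3 (2). Listing each branch's schedules as (deburr, tap, drill) by shift number:
anneal=shift 1: (2,2,1) (3,3,1) — 2.
anneal=shift 2: (1,1,2) (3,3,2) — 2.
anneal=shift 3: (1,1,3) (2,2,3) — 2.
Summing: 2 + 2 + 2 = 6.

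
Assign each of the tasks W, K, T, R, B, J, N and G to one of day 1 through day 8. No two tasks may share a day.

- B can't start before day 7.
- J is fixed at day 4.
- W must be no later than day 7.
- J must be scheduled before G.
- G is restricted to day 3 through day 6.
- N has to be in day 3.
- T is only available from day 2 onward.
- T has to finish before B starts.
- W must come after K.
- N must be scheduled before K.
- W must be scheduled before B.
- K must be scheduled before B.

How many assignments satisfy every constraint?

Enumerating: K in day 6, R in day 1, T in day 2, J in day 4, N in day 3, B in day 8, G in day 5, W in day 7 | G=day 6; K=day 5; T=day 2; N=day 3; W=day 7; J=day 4; R=day 1; B=day 8.

2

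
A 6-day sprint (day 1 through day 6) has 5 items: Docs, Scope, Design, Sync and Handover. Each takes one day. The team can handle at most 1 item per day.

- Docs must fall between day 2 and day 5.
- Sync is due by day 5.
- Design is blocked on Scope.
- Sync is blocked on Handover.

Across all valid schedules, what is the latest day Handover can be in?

day 4

Downstream work caps Handover at day 4.
Handover at day 4 is achievable: Sync=day 5; Scope=day 1; Handover=day 4; Design=day 3; Docs=day 2.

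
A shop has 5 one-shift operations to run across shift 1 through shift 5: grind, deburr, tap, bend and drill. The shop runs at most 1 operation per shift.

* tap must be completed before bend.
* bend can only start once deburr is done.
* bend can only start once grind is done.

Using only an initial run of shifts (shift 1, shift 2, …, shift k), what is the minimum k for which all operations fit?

5

The precedence chain requires at least 2 distinct shifts.
With at most 1 per shift and 5 operations, at least 5 shifts are needed.
5 works (last occupied shift: shift 5): for example bend -> shift 4; drill -> shift 5; deburr -> shift 2; grind -> shift 1; tap -> shift 3.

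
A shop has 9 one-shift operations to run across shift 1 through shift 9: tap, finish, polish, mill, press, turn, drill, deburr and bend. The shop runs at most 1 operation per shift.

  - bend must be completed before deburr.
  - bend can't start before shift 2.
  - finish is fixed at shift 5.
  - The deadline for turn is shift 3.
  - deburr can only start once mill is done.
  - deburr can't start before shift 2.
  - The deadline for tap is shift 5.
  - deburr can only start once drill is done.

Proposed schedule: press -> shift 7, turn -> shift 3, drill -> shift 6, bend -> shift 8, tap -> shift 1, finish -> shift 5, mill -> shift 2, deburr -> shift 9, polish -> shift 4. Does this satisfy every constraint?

bend can't start before shift 2 — holds.
deburr can only start once mill is done — holds.
finish is fixed at shift 5 — holds.
deburr can't start before shift 2 — holds.
The deadline for tap is shift 5 — holds.
bend must be completed before deburr — holds.
The deadline for turn is shift 3 — holds.
deburr can only start once drill is done — holds.
The shop runs at most 1 operation per shift — holds.

Yes, all constraints hold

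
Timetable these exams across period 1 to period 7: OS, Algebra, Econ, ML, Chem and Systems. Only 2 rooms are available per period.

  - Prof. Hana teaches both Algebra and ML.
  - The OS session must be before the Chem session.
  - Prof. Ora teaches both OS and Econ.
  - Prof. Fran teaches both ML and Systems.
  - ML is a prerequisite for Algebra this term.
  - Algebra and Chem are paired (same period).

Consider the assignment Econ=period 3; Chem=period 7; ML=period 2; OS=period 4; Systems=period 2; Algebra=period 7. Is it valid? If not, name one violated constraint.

ML is a prerequisite for Algebra this term — holds.
Only 2 rooms are available per period — holds.
Prof. Ora teaches both OS and Econ — holds.
The OS session must be before the Chem session — holds.
Algebra and Chem are paired (same period) — holds.
Prof. Fran teaches both ML and Systems — violated.
Prof. Hana teaches both Algebra and ML — holds.

No — it violates: Prof. Fran teaches both ML and Systems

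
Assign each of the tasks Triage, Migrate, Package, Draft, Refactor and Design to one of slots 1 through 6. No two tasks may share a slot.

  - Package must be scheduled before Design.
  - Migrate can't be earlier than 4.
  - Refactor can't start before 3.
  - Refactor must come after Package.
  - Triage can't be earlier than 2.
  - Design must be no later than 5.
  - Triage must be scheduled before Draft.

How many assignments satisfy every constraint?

Splitting on Triage: it can be 2 (14), 3 (6), 4 (2), 5 (1). Listing each branch's schedules as (Migrate, Package, Draft, Refactor, Design):
Triage=2: (4,1,3,6,5) (4,1,5,6,3) (4,1,6,3,5) (4,1,6,5,3) (5,1,3,6,4) (5,1,4,6,3) (5,1,6,3,4) (5,1,6,4,3) (6,1,3,4,5) (6,1,3,5,4) (6,1,4,3,5) (6,1,4,5,3) (6,1,5,3,4) (6,1,5,4,3) — 14.
Triage=3: (4,1,5,6,2) (4,1,6,5,2) (5,1,4,6,2) (5,1,6,4,2) (6,1,4,5,2) (6,1,5,4,2) — 6.
Triage=4: (5,1,6,3,2) (6,1,5,3,2) — 2.
Triage=5: (4,1,6,3,2) — 1.
Summing: 14 + 6 + 2 + 1 = 23.

23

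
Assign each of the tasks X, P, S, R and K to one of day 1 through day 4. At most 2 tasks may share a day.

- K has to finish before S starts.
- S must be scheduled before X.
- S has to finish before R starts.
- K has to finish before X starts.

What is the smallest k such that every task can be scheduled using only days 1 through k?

The precedence chain requires at least 3 distinct days.
With at most 2 per day and 5 tasks, at least 3 days are needed.
3 works (last occupied day: day 3): for example K in day 1, S in day 2, R in day 3, P in day 1, X in day 3.

3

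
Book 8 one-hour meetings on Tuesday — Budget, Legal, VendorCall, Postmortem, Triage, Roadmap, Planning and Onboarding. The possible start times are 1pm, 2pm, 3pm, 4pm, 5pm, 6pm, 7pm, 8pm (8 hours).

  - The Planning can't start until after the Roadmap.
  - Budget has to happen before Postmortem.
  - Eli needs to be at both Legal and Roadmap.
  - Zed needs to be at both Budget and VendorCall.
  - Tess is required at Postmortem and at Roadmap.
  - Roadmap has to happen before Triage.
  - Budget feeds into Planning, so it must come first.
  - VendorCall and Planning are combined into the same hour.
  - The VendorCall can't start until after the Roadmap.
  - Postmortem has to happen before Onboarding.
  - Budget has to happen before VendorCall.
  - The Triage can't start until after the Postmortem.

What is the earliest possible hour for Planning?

2pm

Precedence pushes Planning to at least 2pm.
Planning at 2pm is achievable: VendorCall=2pm, Postmortem=2pm, Onboarding=3pm, Planning=2pm, Triage=3pm, Roadmap=1pm, Legal=2pm, Budget=1pm.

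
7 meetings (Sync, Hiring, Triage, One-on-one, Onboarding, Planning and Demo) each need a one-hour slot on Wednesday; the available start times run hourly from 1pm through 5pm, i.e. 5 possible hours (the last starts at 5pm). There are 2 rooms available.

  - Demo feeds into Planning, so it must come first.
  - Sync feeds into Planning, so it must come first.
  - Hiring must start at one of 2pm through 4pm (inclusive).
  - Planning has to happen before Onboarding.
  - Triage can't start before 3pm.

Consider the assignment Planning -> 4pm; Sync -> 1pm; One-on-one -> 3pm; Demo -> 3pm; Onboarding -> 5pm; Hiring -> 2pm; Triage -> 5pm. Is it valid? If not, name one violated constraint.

There are 2 rooms available — holds.
Sync feeds into Planning, so it must come first — holds.
Triage can't start before 3pm — holds.
Planning has to happen before Onboarding — holds.
Hiring must start at one of 2pm through 4pm (inclusive) — holds.
Demo feeds into Planning, so it must come first — holds.

Yes, all constraints hold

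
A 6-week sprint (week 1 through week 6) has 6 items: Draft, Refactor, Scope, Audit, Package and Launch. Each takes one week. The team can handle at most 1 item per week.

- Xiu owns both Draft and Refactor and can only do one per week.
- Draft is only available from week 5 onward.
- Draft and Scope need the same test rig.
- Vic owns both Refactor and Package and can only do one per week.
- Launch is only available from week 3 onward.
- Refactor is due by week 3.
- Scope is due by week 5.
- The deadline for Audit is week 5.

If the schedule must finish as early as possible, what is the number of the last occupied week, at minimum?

6

With at most 1 per week and 6 tasks, at least 6 weeks are needed.
Draft can't be placed before week 5, so the schedule must run through at least week 5.
6 works (last occupied week: week 6): for example Launch -> week 3, Scope -> week 2, Audit -> week 4, Package -> week 6, Draft -> week 5, Refactor -> week 1.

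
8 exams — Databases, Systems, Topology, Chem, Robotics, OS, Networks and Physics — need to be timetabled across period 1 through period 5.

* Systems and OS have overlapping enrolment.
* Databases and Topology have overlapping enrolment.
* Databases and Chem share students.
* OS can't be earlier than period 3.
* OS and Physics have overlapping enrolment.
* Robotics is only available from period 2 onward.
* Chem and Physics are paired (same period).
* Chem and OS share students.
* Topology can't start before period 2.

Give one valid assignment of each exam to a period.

Chem in period 2; Databases in period 1; Systems in period 1; Topology in period 2; OS in period 3; Physics in period 2; Robotics in period 2; Networks in period 1

Checking: Databases(period 1) != Topology(period 2); OS(period 3) != Physics(period 2); Chem(period 2) != OS(period 3); Databases(period 1) != Chem(period 2); Systems(period 1) != OS(period 3); Chem = Physics = period 2; Robotics=period 2 in [period 2,period 5]; OS=period 3 in [period 3,period 5]; Topology=period 2 in [period 2,period 5].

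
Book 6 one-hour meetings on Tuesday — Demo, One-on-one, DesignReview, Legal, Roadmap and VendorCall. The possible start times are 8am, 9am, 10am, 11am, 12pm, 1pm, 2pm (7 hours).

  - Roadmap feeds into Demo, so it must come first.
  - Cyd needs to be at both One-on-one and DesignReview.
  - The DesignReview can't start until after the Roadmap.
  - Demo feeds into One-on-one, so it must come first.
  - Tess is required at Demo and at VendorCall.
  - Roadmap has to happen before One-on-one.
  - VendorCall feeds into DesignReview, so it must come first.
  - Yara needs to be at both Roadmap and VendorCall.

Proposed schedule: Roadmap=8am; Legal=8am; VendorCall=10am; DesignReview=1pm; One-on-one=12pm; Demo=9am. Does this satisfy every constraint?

Valid

Cyd needs to be at both One-on-one and DesignReview — holds.
VendorCall feeds into DesignReview, so it must come first — holds.
Demo feeds into One-on-one, so it must come first — holds.
The DesignReview can't start until after the Roadmap — holds.
Yara needs to be at both Roadmap and VendorCall — holds.
Roadmap has to happen before One-on-one — holds.
Tess is required at Demo and at VendorCall — holds.
Roadmap feeds into Demo, so it must come first — holds.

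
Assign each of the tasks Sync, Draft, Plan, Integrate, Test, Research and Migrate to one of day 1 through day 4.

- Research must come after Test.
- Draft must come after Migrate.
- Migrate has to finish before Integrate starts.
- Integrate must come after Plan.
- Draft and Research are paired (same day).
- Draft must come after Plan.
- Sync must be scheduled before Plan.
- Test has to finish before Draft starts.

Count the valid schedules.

41

Splitting on Sync: it can be day 1 (32), day 2 (9). Listing each branch's schedules as (Draft, Plan, Integrate, Test, Research, Migrate) by day number:
Sync=day 1: (3,2,3,1,3,1) (3,2,3,1,3,2) (3,2,3,2,3,1) (3,2,3,2,3,2) (3,2,4,1,3,1) (3,2,4,1,3,2) (3,2,4,2,3,1) (3,2,4,2,3,2) (4,2,3,1,4,1) (4,2,3,1,4,2) (4,2,3,2,4,1) (4,2,3,2,4,2) (4,2,3,3,4,1) (4,2,3,3,4,2) (4,2,4,1,4,1) (4,2,4,1,4,2) (4,2,4,1,4,3) (4,2,4,2,4,1) (4,2,4,2,4,2) (4,2,4,2,4,3) (4,2,4,3,4,1) (4,2,4,3,4,2) (4,2,4,3,4,3) (4,3,4,1,4,1) (4,3,4,1,4,2) (4,3,4,1,4,3) (4,3,4,2,4,1) (4,3,4,2,4,2) (4,3,4,2,4,3) (4,3,4,3,4,1) (4,3,4,3,4,2) (4,3,4,3,4,3) — 32.
Sync=day 2: (4,3,4,1,4,1) (4,3,4,1,4,2) (4,3,4,1,4,3) (4,3,4,2,4,1) (4,3,4,2,4,2) (4,3,4,2,4,3) (4,3,4,3,4,1) (4,3,4,3,4,2) (4,3,4,3,4,3) — 9.
Summing: 32 + 9 = 41.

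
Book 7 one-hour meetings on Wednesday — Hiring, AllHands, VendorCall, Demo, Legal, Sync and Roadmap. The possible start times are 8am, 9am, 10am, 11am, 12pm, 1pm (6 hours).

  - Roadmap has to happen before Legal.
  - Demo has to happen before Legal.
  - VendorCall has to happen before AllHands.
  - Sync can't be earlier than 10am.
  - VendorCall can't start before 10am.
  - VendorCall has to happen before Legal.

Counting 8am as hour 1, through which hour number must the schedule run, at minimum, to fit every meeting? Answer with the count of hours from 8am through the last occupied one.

The precedence chain requires at least 2 distinct hours.
Propagating the time windows through the other constraints, AllHands can't land before 11am — that is hour 4 counting from 8am — so the schedule must run through at least 4 hours.
4 works (last occupied hour: 11am): for example Hiring -> 8am, Legal -> 11am, Demo -> 8am, Sync -> 10am, Roadmap -> 8am, AllHands -> 11am, VendorCall -> 10am.

4 hours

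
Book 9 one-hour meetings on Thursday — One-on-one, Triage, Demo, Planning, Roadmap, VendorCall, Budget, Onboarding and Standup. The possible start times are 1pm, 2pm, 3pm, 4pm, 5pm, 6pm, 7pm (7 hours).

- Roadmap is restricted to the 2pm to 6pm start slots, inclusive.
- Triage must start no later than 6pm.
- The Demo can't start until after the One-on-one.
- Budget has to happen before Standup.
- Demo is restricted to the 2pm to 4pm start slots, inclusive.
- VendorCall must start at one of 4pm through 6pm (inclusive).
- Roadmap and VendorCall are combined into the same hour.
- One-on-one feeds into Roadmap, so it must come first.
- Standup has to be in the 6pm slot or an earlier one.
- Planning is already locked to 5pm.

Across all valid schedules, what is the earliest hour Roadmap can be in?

Roadmap is available from 2pm; Roadmap must be in the same hour as VendorCall, which can't be before 4pm, so Roadmap is at least 4pm; Roadmap's own window allows nothing later than 6pm.
Roadmap at 4pm is achievable: Triage in 1pm; Roadmap in 4pm; Demo in 2pm; VendorCall in 4pm; Budget in 1pm; One-on-one in 1pm; Planning in 5pm; Onboarding in 1pm; Standup in 2pm.

4pm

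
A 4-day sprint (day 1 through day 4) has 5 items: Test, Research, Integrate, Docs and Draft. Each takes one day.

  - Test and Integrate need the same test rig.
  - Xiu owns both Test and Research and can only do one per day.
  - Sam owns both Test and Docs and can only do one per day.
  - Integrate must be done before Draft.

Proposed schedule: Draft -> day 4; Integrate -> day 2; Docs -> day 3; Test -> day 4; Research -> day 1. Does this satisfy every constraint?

Xiu owns both Test and Research and can only do one per day — holds.
Integrate must be done before Draft — holds.
Sam owns both Test and Docs and can only do one per day — holds.
Test and Integrate need the same test rig — holds.

Yes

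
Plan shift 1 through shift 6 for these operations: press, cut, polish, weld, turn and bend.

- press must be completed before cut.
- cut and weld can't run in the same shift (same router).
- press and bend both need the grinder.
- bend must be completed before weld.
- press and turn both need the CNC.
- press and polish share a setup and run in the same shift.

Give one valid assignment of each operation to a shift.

turn in shift 2, polish in shift 1, press in shift 1, weld in shift 3, bend in shift 2, cut in shift 2

Checking: press(shift 1) before cut(shift 2); bend(shift 2) before weld(shift 3); cut(shift 2) != weld(shift 3); press(shift 1) != turn(shift 2); press(shift 1) != bend(shift 2); press = polish = shift 1.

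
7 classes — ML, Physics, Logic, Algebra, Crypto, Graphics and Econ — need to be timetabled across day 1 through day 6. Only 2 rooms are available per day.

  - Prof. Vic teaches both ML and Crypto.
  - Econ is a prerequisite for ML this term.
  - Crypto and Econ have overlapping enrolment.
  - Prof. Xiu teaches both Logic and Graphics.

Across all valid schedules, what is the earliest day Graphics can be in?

Graphics at day 1 is achievable: ML=day 2; Graphics=day 1; Physics=day 2; Logic=day 3; Crypto=day 4; Econ=day 1; Algebra=day 3.

day 1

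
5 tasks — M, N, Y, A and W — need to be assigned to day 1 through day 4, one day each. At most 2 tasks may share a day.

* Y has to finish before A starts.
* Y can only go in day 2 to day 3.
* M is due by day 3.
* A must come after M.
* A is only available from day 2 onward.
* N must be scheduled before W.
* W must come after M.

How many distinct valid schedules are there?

34

Splitting on M: it can be day 1 (18), day 2 (11), day 3 (5). Listing each branch's schedules as (N, Y, A, W) by day number:
M=day 1: (1,2,3,2) (1,2,3,3) (1,2,3,4) (1,2,4,2) (1,2,4,3) (1,2,4,4) (1,3,4,2) (1,3,4,3) (1,3,4,4) (2,2,3,3) (2,2,3,4) (2,2,4,3) (2,2,4,4) (2,3,4,3) (2,3,4,4) (3,2,3,4) (3,2,4,4) (3,3,4,4) — 18.
M=day 2: (1,2,3,3) (1,2,3,4) (1,2,4,3) (1,2,4,4) (1,3,4,3) (1,3,4,4) (2,3,4,3) (2,3,4,4) (3,2,3,4) (3,2,4,4) (3,3,4,4) — 11.
M=day 3: (1,2,4,4) (1,3,4,4) (2,2,4,4) (2,3,4,4) (3,2,4,4) — 5.
Summing: 18 + 11 + 5 = 34.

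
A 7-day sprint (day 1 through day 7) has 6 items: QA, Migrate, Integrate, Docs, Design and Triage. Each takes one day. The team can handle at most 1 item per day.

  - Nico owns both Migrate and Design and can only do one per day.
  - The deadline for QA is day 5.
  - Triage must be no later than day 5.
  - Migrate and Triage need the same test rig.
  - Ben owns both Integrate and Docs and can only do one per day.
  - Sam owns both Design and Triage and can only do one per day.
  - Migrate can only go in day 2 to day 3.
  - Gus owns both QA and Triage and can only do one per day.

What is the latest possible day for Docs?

day 7

Docs at day 7 is achievable: Integrate in day 4; QA in day 1; Design in day 5; Triage in day 3; Docs in day 7; Migrate in day 2.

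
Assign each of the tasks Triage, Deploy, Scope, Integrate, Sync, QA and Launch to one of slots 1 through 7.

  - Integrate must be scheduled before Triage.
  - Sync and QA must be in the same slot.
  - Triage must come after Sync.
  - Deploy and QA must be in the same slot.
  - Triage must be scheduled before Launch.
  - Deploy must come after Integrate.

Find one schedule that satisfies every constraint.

Deploy in 2, Sync in 2, Launch in 4, Integrate in 1, Scope in 1, Triage in 3, QA in 2

Checking: Triage(3) before Launch(4); Integrate(1) before Deploy(2); Sync(2) before Triage(3); Integrate(1) before Triage(3); Sync = QA = 2; Deploy = QA = 2.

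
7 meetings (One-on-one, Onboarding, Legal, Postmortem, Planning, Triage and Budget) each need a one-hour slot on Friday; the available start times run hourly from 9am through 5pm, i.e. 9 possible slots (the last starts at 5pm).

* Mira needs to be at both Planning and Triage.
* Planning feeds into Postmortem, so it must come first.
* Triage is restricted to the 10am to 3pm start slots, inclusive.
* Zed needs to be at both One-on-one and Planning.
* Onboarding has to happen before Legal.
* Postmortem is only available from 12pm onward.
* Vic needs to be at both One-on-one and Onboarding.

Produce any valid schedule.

Legal -> 10am; Onboarding -> 9am; Postmortem -> 12pm; Triage -> 10am; Budget -> 9am; Planning -> 9am; One-on-one -> 10am

Checking: Planning(9am) before Postmortem(12pm); Onboarding(9am) before Legal(10am); Planning(9am) != Triage(10am); One-on-one(10am) != Onboarding(9am); One-on-one(10am) != Planning(9am); Postmortem=12pm in [12pm,5pm]; Triage=10am in [10am,3pm].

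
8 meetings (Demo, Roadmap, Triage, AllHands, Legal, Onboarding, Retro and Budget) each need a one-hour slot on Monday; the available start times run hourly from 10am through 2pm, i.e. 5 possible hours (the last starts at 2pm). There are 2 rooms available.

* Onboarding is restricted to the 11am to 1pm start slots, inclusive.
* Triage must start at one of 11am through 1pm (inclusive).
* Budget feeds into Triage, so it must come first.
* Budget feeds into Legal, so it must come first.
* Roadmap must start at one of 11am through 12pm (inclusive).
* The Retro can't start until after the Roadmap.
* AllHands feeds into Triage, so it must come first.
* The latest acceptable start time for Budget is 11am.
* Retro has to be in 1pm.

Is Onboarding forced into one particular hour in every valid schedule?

No

Onboarding can be 11am (e.g. Retro in 1pm; Triage in 12pm; AllHands in 10am; Legal in 12pm; Onboarding in 11am; Budget in 10am; Roadmap in 11am; Demo in 1pm) or 12pm (e.g. Triage in 11am; AllHands in 10am; Roadmap in 11am; Onboarding in 12pm; Retro in 1pm; Demo in 1pm; Budget in 10am; Legal in 12pm).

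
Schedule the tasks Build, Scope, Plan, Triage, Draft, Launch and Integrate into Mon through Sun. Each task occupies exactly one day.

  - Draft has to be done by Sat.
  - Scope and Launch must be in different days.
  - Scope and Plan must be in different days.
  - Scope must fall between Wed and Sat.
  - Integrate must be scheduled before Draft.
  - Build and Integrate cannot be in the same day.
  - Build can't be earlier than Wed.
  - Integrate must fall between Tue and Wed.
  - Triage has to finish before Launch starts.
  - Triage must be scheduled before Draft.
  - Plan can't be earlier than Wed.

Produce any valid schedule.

Triage -> Mon; Build -> Wed; Draft -> Wed; Launch -> Tue; Plan -> Thu; Integrate -> Tue; Scope -> Wed

Checking: Triage(Mon) before Launch(Tue); Integrate(Tue) before Draft(Wed); Triage(Mon) before Draft(Wed); Scope(Wed) != Launch(Tue); Build(Wed) != Integrate(Tue); Scope(Wed) != Plan(Thu); Build=Wed in [Wed,Sun]; Plan=Thu in [Wed,Sun]; Draft=Wed in [Mon,Sat]; Integrate=Tue in [Tue,Wed]; Scope=Wed in [Wed,Sat].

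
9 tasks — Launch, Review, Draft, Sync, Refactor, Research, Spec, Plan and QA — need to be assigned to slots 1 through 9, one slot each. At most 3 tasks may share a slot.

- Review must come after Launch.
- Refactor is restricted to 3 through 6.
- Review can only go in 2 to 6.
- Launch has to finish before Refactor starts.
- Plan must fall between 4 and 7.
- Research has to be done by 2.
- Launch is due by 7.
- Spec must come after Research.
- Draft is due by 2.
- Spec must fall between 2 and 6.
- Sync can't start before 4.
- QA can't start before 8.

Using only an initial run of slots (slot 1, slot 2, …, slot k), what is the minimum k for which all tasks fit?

The precedence chain requires at least 2 distinct slots.
With at most 3 per slot and 9 tasks, at least 3 slots are needed.
QA can't be placed before 8, so the schedule must run through at least slot 8.
8 works (last occupied slot: 8): for example Refactor in 3; Launch in 1; Plan in 4; Review in 2; Spec in 2; QA in 8; Sync in 4; Research in 1; Draft in 1.

8 slots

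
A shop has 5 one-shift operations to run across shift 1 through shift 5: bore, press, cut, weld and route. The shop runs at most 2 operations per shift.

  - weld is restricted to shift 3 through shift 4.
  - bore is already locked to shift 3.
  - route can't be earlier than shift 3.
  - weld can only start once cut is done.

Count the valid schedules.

49

Splitting on press: it can be shift 1 (12), shift 2 (12), shift 3 (4), shift 4 (9), shift 5 (12). Listing each branch's schedules as (bore, cut, weld, route) by shift number:
press=shift 1: (3,1,3,4) (3,1,3,5) (3,1,4,3) (3,1,4,4) (3,1,4,5) (3,2,3,4) (3,2,3,5) (3,2,4,3) (3,2,4,4) (3,2,4,5) (3,3,4,4) (3,3,4,5) — 12.
press=shift 2: (3,1,3,4) (3,1,3,5) (3,1,4,3) (3,1,4,4) (3,1,4,5) (3,2,3,4) (3,2,3,5) (3,2,4,3) (3,2,4,4) (3,2,4,5) (3,3,4,4) (3,3,4,5) — 12.
press=shift 3: (3,1,4,4) (3,1,4,5) (3,2,4,4) (3,2,4,5) — 4.
press=shift 4: (3,1,3,4) (3,1,3,5) (3,1,4,3) (3,1,4,5) (3,2,3,4) (3,2,3,5) (3,2,4,3) (3,2,4,5) (3,3,4,5) — 9.
press=shift 5: (3,1,3,4) (3,1,3,5) (3,1,4,3) (3,1,4,4) (3,1,4,5) (3,2,3,4) (3,2,3,5) (3,2,4,3) (3,2,4,4) (3,2,4,5) (3,3,4,4) (3,3,4,5) — 12.
Summing: 12 + 12 + 4 + 9 + 12 = 49.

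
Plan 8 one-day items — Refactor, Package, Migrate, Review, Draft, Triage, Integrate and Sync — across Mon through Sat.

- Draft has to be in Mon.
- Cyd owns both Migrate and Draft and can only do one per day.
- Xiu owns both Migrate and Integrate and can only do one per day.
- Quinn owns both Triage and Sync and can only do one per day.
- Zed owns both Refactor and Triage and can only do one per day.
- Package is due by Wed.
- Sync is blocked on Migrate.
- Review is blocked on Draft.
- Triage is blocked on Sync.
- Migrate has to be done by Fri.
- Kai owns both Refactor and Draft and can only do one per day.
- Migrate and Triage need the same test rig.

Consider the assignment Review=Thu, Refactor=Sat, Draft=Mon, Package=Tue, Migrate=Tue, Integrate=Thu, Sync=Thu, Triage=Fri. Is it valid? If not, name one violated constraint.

Yes, all constraints hold

Package is due by Wed — holds.
Migrate has to be done by Fri — holds.
Kai owns both Refactor and Draft and can only do one per day — holds.
Xiu owns both Migrate and Integrate and can only do one per day — holds.
Triage is blocked on Sync — holds.
Draft has to be in Mon — holds.
Zed owns both Refactor and Triage and can only do one per day — holds.
Sync is blocked on Migrate — holds.
Migrate and Triage need the same test rig — holds.
Review is blocked on Draft — holds.
Cyd owns both Migrate and Draft and can only do one per day — holds.
Quinn owns both Triage and Sync and can only do one per day — holds.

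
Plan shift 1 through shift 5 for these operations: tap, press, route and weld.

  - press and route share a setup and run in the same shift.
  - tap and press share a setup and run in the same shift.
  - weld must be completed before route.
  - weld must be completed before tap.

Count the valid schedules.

10

Splitting on tap: it can be shift 2 (1), shift 3 (2), shift 4 (3), shift 5 (4). Listing each branch's schedules as (press, route, weld) by shift number:
tap=shift 2: (2,2,1) — 1.
tap=shift 3: (3,3,1) (3,3,2) — 2.
tap=shift 4: (4,4,1) (4,4,2) (4,4,3) — 3.
tap=shift 5: (5,5,1) (5,5,2) (5,5,3) (5,5,4) — 4.
Summing: 1 + 2 + 3 + 4 = 10.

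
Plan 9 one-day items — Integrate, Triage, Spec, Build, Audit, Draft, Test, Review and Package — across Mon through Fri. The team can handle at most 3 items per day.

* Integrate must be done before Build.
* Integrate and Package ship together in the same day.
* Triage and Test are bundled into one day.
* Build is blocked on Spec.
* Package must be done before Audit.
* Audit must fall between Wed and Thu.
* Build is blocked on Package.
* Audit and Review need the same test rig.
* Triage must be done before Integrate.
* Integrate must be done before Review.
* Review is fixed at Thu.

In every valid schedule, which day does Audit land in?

Audit's window is Wed–Thu.
Review is fixed at Thu, and Audit can't share a day with Review.
So Audit must be Wed.

Wed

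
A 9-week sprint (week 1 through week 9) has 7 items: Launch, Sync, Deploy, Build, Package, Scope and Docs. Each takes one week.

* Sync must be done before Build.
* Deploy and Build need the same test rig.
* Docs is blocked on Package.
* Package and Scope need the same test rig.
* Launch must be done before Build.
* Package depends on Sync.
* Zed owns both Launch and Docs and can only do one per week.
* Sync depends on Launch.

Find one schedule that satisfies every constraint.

Sync=week 2, Docs=week 4, Package=week 3, Deploy=week 1, Build=week 3, Scope=week 1, Launch=week 1

Checking: Launch(week 1) before Build(week 3); Package(week 3) before Docs(week 4); Sync(week 2) before Build(week 3); Sync(week 2) before Package(week 3); Launch(week 1) before Sync(week 2); Deploy(week 1) != Build(week 3); Launch(week 1) != Docs(week 4); Package(week 3) != Scope(week 1).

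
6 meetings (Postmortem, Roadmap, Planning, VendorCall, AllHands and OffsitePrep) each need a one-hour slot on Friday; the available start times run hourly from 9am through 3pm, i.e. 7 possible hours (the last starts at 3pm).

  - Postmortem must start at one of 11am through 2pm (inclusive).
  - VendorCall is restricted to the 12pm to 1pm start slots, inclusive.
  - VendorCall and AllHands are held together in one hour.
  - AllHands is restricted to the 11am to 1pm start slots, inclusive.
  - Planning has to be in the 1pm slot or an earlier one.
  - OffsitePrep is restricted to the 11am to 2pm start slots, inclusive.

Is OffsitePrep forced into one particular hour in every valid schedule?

OffsitePrep can be 11am (e.g. Postmortem -> 11am, Planning -> 9am, AllHands -> 12pm, VendorCall -> 12pm, Roadmap -> 9am, OffsitePrep -> 11am) or 12pm (e.g. AllHands=12pm, OffsitePrep=12pm, Planning=9am, Roadmap=9am, Postmortem=11am, VendorCall=12pm).

No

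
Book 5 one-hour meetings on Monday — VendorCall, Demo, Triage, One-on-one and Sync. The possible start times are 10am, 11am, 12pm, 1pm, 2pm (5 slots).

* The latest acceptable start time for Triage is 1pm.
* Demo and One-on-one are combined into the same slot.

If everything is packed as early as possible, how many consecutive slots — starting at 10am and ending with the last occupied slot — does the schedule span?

1 works (last occupied slot: 10am): for example One-on-one -> 10am; VendorCall -> 10am; Demo -> 10am; Sync -> 10am; Triage -> 10am.

1 slot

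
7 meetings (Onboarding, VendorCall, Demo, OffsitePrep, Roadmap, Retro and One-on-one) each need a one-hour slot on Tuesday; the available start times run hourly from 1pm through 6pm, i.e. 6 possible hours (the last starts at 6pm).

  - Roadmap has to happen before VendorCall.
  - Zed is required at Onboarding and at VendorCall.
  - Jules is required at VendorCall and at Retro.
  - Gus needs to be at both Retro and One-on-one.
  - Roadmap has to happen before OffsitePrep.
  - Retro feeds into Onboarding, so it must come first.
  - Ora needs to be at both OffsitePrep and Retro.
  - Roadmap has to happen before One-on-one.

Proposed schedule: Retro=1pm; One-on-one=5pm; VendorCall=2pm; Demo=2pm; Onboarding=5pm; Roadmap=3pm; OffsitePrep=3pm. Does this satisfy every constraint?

Jules is required at VendorCall and at Retro — holds.
Gus needs to be at both Retro and One-on-one — holds.
Zed is required at Onboarding and at VendorCall — holds.
Roadmap has to happen before VendorCall — violated.
Roadmap has to happen before One-on-one — holds.
Retro feeds into Onboarding, so it must come first — holds.
Roadmap has to happen before OffsitePrep — violated.
Ora needs to be at both OffsitePrep and Retro — holds.

Invalid. Roadmap has to happen before VendorCall.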